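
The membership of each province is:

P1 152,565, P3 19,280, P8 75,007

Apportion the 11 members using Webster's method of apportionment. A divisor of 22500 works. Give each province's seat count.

With modified divisor 22500: modified quotas P1 6.781, P3 0.857, P8 3.334.
Rounding to the nearest integer: P1 7, P3 1, P8 3 (total 11).

P1: 7; P3: 1; P8: 3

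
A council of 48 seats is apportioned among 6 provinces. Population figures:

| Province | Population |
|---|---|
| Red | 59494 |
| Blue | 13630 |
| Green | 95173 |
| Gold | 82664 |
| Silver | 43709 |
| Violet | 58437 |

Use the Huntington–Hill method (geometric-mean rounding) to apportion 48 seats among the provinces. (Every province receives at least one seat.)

Red: 8; Blue: 2; Green: 13; Gold: 11; Silver: 6; Violet: 8

With divisor 7407: modified quotas Red 8.032, Blue 1.840, Green 12.849, Gold 11.160, Silver 5.901, Violet 7.889.
Geometric-mean thresholds: Red √(8·9)=8.485, Blue √(1·2)=1.414, Green √(12·13)=12.490, Gold √(11·12)=11.489, Silver √(5·6)=5.477, Violet √(7·8)=7.483.
Each quota rounded against its threshold gives Red 8, Blue 2, Green 13, Gold 11, Silver 6, Violet 8 (total 48).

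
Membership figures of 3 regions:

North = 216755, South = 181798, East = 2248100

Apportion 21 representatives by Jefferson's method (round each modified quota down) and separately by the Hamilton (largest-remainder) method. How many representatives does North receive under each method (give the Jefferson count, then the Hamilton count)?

1 and 2

Jefferson: North 1, South 1, East 19.
Hamilton: North 2, South 1, East 18.
North gets 1 under Jefferson and 2 under Hamilton.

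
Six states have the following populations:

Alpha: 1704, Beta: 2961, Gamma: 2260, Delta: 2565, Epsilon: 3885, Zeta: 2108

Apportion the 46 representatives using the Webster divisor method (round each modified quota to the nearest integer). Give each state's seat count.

Alpha=5, Beta=9, Gamma=7, Delta=8, Epsilon=11, Zeta=6

Standard divisor 15483/46 ≈ 336.587; standard quotas: Alpha 5.063, Beta 8.797, Gamma 6.714, Delta 7.621, Epsilon 11.542, Zeta 6.263.
Rounding to the nearest integer gives 5, 9, 7, 8, 12, 6 = 47 seats, so the divisor must be adjusted.
With modified divisor 340: modified quotas Alpha 5.012, Beta 8.709, Gamma 6.647, Delta 7.544, Epsilon 11.426, Zeta 6.200.
Rounding to the nearest integer: Alpha 5, Beta 9, Gamma 7, Delta 8, Epsilon 11, Zeta 6 (total 46).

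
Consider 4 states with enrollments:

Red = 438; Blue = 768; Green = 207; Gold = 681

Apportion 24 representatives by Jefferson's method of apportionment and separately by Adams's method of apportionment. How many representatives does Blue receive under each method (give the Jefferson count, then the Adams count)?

9 and 8

Jefferson: Red 5, Blue 9, Green 2, Gold 8.
Adams: Red 5, Blue 8, Green 3, Gold 8.
Blue gets 9 under Jefferson and 8 under Adams.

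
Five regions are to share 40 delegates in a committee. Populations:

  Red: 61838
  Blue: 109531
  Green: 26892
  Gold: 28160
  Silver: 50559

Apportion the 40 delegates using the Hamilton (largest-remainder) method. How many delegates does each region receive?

Standard divisor: 276980 ÷ 40 ≈ 6924.5.
Standard quotas: Red 8.9303, Blue 15.8179, Green 3.8836, Gold 4.0667, Silver 7.3015.
Lower quotas: Red 8, Blue 15, Green 3, Gold 4, Silver 7 (sum 37, leaving 3 seats).
Remainders in descending order: Red 0.9303, Green 0.8836, Blue 0.8179, Silver 0.3015, Gold 0.0667.
Largest remainders: Red, Green, Blue receive the extra seats.

Red 9, Blue 16, Green 4, Gold 4, Silver 7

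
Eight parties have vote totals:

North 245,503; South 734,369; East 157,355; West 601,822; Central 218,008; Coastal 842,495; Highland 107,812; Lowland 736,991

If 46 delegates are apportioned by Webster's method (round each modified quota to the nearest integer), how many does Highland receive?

1

Standard divisor 3644355/46 ≈ 79225.109; standard quotas: North 3.099, South 9.269, East 1.986, West 7.596, Central 2.752, Coastal 10.634, Highland 1.361, Lowland 9.302.
Rounding to the nearest integer gives North 3, South 9, East 2, West 8, Central 3, Coastal 11, Highland 1, Lowland 9 — total 46, matching the house size, so no adjustment is needed.
Highland receives 1.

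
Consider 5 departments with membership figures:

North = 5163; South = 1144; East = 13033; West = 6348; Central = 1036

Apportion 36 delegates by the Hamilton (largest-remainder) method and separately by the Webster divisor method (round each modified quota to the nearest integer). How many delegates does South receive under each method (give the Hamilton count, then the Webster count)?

1 and 2

Hamilton: North 7, South 1, East 18, West 9, Central 1.
Webster: North 7, South 2, East 17, West 9, Central 1.
South gets 1 under Hamilton and 2 under Webster.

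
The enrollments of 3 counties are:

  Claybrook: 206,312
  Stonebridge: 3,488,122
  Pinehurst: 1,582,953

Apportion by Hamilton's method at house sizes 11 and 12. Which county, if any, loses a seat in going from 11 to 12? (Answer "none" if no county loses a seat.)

At 11 seats: Claybrook 1, Stonebridge 7, Pinehurst 3.
At 12 seats: Claybrook 0, Stonebridge 8, Pinehurst 4.
Claybrook drops from 1 to 0.

Claybrook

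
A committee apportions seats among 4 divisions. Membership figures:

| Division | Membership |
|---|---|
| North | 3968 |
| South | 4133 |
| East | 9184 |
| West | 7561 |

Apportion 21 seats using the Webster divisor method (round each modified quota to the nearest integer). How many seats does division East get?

8

Standard divisor 24846/21 ≈ 1183.143; standard quotas: North 3.354, South 3.493, East 7.762, West 6.391.
Rounding to the nearest integer gives 3, 3, 8, 6 = 20 seats, so the divisor must be adjusted.
With modified divisor 1170: modified quotas North 3.391, South 3.532, East 7.850, West 6.462.
Rounding to the nearest integer: North 3, South 4, East 8, West 6 (total 21).
East receives 8.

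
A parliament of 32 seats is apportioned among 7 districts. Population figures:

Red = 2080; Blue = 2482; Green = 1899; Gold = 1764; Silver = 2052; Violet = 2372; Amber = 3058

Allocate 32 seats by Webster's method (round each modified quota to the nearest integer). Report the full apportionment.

Standard divisor 15707/32 ≈ 490.844; standard quotas: Red 4.238, Blue 5.057, Green 3.869, Gold 3.594, Silver 4.181, Violet 4.832, Amber 6.230.
Rounding to the nearest integer gives Red 4, Blue 5, Green 4, Gold 4, Silver 4, Violet 5, Amber 6 — total 32, matching the house size, so no adjustment is needed.

Red: 4, Blue: 5, Green: 4, Gold: 4, Silver: 4, Violet: 5, Amber: 6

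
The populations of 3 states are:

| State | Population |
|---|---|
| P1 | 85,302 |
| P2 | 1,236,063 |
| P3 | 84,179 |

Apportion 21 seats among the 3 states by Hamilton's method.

Total 1405544; standard divisor 1405544/21 ≈ 66930.667.
Standard quotas: P1 1.2745, P2 18.4678, P3 1.2577.
Lower quotas: P1 1, P2 18, P3 1 (sum 20, leaving 1 seat).
Remainders in descending order: P2 0.4678, P1 0.2745, P3 0.2577.
The surplus seat goes to P2.

P1 1, P2 19, P3 1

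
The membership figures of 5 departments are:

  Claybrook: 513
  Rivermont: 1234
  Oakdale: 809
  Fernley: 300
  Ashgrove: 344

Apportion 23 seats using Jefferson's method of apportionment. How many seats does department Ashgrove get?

Standard divisor 3200/23 ≈ 139.13; standard quotas: Claybrook 3.687, Rivermont 8.869, Oakdale 5.815, Fernley 2.156, Ashgrove 2.473.
Rounding down gives 3, 8, 5, 2, 2 = 20 seats, so the divisor must be adjusted.
With modified divisor 126: modified quotas Claybrook 4.071, Rivermont 9.794, Oakdale 6.421, Fernley 2.381, Ashgrove 2.730.
Rounding down: Claybrook 4, Rivermont 9, Oakdale 6, Fernley 2, Ashgrove 2 (total 23).
Ashgrove receives 2.

2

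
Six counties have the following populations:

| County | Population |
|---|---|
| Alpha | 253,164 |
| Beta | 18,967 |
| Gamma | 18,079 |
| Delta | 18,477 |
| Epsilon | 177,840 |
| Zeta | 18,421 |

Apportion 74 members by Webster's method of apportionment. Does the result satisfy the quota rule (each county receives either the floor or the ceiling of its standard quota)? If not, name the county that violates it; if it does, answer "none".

Standard quotas: Alpha 37.101, Beta 2.780, Gamma 2.649, Delta 2.708, Epsilon 26.062, Zeta 2.700.
Webster allocation: Alpha 36, Beta 3, Gamma 3, Delta 3, Epsilon 26, Zeta 3.
Alpha has quota 37.101 (lower 37, upper 38) but receives 36 — outside the quota interval.

Alpha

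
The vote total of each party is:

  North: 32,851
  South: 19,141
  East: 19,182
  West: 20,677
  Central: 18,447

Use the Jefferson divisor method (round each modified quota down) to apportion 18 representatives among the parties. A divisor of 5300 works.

North 6, South 3, East 3, West 3, Central 3

With modified divisor 5300: modified quotas North 6.198, South 3.612, East 3.619, West 3.901, Central 3.481.
Rounding down: North 6, South 3, East 3, West 3, Central 3 (total 18).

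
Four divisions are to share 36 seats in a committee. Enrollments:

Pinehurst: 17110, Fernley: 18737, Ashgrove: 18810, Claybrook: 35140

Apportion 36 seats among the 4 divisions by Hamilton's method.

Pinehurst=7, Fernley=7, Ashgrove=8, Claybrook=14

The standard divisor is 89797/36 ≈ 2494.361.
Standard quotas: Pinehurst 6.8595, Fernley 7.5117, Ashgrove 7.5410, Claybrook 14.0878.
Lower quotas: Pinehurst 6, Fernley 7, Ashgrove 7, Claybrook 14 (sum 34, leaving 2 seats).
Remainders in descending order: Pinehurst 0.8595, Ashgrove 0.5410, Fernley 0.5117, Claybrook 0.0878.
The surplus seats go to Pinehurst, Ashgrove.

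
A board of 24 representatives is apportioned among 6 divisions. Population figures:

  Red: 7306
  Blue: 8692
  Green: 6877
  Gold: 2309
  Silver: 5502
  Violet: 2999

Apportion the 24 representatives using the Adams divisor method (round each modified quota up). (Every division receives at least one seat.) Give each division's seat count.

Standard divisor 33685/24 ≈ 1403.542; standard quotas: Red 5.205, Blue 6.193, Green 4.900, Gold 1.645, Silver 3.920, Violet 2.137.
Rounding up gives 6, 7, 5, 2, 4, 3 = 27 seats, so the divisor must be adjusted.
With modified divisor 1600: modified quotas Red 4.566, Blue 5.433, Green 4.298, Gold 1.443, Silver 3.439, Violet 1.874.
Rounding up: Red 5, Blue 6, Green 5, Gold 2, Silver 4, Violet 2 (total 24).

Red 5, Blue 6, Green 5, Gold 2, Silver 4, Violet 2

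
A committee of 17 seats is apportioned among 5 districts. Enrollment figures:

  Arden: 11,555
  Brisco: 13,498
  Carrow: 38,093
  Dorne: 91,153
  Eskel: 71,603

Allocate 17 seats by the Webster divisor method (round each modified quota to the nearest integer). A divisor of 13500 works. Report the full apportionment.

Arden 1; Brisco 1; Carrow 3; Dorne 7; Eskel 5

With modified divisor 13500: modified quotas Arden 0.856, Brisco 1.000, Carrow 2.822, Dorne 6.752, Eskel 5.304.
Rounding to the nearest integer: Arden 1, Brisco 1, Carrow 3, Dorne 7, Eskel 5 (total 17).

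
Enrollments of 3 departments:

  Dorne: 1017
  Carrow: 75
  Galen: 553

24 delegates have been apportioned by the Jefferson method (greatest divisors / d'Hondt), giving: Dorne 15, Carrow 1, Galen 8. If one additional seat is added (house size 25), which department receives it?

Dorne

Priority for the next seat is population ÷ (current seats + 1).
Priorities: Dorne 63.562, Carrow 37.500, Galen 61.444.
Highest priority: Dorne.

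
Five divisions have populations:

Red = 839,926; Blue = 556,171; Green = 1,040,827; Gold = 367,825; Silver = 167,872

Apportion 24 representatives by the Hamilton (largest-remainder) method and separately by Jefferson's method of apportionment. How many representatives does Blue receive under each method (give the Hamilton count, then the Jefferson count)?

5 and 4

Hamilton: Red 7, Blue 5, Green 8, Gold 3, Silver 1.
Jefferson: Red 7, Blue 4, Green 9, Gold 3, Silver 1.
Blue gets 5 under Hamilton and 4 under Jefferson.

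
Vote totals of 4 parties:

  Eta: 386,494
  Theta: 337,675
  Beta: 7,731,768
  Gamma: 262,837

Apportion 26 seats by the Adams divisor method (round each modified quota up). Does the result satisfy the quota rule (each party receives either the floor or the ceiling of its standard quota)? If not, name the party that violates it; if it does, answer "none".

Beta

Standard quotas: Eta 1.153, Theta 1.007, Beta 23.057, Gamma 0.784.
Adams allocation: Eta 2, Theta 1, Beta 22, Gamma 1.
Beta has quota 23.057 (lower 23, upper 24) but receives 22 — outside the quota interval.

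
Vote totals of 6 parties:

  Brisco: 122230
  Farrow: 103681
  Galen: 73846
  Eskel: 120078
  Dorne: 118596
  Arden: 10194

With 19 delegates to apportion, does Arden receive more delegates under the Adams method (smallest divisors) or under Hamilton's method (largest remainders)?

Adams: Brisco 4, Farrow 3, Galen 3, Eskel 4, Dorne 4, Arden 1.
Hamilton: Brisco 4, Farrow 4, Galen 3, Eskel 4, Dorne 4, Arden 0.
Arden gets 1 under Adams and 0 under Hamilton.

Adams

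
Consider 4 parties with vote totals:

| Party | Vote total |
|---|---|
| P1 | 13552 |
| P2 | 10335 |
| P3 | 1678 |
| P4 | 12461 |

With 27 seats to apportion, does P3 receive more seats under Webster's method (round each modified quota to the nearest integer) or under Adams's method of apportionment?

Webster: P1 10, P2 7, P3 1, P4 9.
Adams: P1 9, P2 7, P3 2, P4 9.
P3 gets 1 under Webster and 2 under Adams.

Adams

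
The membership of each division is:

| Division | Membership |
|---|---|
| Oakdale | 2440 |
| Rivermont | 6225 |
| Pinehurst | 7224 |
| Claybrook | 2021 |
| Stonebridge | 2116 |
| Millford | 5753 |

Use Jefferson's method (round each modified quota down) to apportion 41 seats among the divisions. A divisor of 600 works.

With modified divisor 600: modified quotas Oakdale 4.067, Rivermont 10.375, Pinehurst 12.040, Claybrook 3.368, Stonebridge 3.527, Millford 9.588.
Rounding down: Oakdale 4, Rivermont 10, Pinehurst 12, Claybrook 3, Stonebridge 3, Millford 9 (total 41).

Oakdale 4, Rivermont 10, Pinehurst 12, Claybrook 3, Stonebridge 3, Millford 9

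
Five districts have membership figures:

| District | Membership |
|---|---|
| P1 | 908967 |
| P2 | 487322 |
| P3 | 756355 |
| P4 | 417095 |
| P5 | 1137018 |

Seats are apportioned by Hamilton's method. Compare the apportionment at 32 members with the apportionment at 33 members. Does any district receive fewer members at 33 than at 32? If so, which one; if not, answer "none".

none

At 32 seats: P1 8, P2 4, P3 6, P4 4, P5 10.
At 33 seats: P1 8, P2 4, P3 7, P4 4, P5 10.
No district's allocation decreased.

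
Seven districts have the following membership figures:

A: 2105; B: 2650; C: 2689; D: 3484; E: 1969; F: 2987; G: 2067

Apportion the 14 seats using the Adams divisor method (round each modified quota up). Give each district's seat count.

A: 2; B: 2; C: 2; D: 2; E: 2; F: 2; G: 2

Standard divisor 17951/14 ≈ 1282.214; standard quotas: A 1.642, B 2.067, C 2.097, D 2.717, E 1.536, F 2.330, G 1.612.
Rounding up gives 2, 3, 3, 3, 2, 3, 2 = 18 seats, so the divisor must be adjusted.
With modified divisor 1900: modified quotas A 1.108, B 1.395, C 1.415, D 1.834, E 1.036, F 1.572, G 1.088.
Rounding up: A 2, B 2, C 2, D 2, E 2, F 2, G 2 (total 14).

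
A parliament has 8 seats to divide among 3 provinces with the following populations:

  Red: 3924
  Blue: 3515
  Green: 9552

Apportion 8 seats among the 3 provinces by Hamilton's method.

Red 2; Blue 2; Green 4

Standard divisor: 16991 ÷ 8 ≈ 2123.875.
Standard quotas: Red 1.8476, Blue 1.6550, Green 4.4974.
Lower quotas: Red 1, Blue 1, Green 4 (sum 6, leaving 2 seats).
Remainders in descending order: Red 0.8476, Blue 0.6550, Green 0.4974.
The surplus seats go to Red, Blue.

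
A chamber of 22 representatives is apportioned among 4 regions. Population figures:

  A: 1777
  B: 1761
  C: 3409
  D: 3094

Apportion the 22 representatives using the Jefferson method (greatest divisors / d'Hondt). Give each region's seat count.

Standard divisor 10041/22 ≈ 456.409; standard quotas: A 3.893, B 3.858, C 7.469, D 6.779.
Rounding down gives 3, 3, 7, 6 = 19 seats, so the divisor must be adjusted.
With modified divisor 430: modified quotas A 4.133, B 4.095, C 7.928, D 7.195.
Rounding down: A 4, B 4, C 7, D 7 (total 22).

A 4; B 4; C 7; D 7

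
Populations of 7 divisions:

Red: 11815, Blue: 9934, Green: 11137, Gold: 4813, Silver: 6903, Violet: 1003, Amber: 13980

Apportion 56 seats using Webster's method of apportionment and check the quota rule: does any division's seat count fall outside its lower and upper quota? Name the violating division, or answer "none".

Standard quotas: Red 11.104, Blue 9.336, Green 10.467, Gold 4.523, Silver 6.488, Violet 0.943, Amber 13.139.
Webster allocation: Red 11, Blue 9, Green 10, Gold 5, Silver 7, Violet 1, Amber 13.
Every allocation lies between the lower and upper quota.

none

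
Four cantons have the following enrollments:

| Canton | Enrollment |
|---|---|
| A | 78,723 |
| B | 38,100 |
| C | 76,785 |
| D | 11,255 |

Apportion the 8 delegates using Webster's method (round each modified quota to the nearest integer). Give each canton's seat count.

A 3; B 2; C 3; D 0

Standard divisor 204863/8 ≈ 25607.875; standard quotas: A 3.074, B 1.488, C 2.998, D 0.440.
Rounding to the nearest integer gives 3, 1, 3, 0 = 7 seats, so the divisor must be adjusted.
With modified divisor 24000: modified quotas A 3.280, B 1.587, C 3.199, D 0.469.
Rounding to the nearest integer: A 3, B 2, C 3, D 0 (total 8).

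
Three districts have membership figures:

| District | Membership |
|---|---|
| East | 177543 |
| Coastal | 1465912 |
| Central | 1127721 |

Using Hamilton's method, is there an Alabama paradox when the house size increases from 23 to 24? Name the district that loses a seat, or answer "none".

East

At 23 seats: East 2, Coastal 12, Central 9.
At 24 seats: East 1, Coastal 13, Central 10.
East drops from 2 to 1.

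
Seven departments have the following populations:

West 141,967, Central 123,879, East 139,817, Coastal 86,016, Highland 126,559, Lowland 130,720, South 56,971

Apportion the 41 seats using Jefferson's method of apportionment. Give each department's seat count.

West 7; Central 6; East 7; Coastal 4; Highland 7; Lowland 7; South 3

Standard divisor 805929/41 ≈ 19656.805; standard quotas: West 7.222, Central 6.302, East 7.113, Coastal 4.376, Highland 6.438, Lowland 6.650, South 2.898.
Rounding down gives 7, 6, 7, 4, 6, 6, 2 = 38 seats, so the divisor must be adjusted.
With modified divisor 17900: modified quotas West 7.931, Central 6.921, East 7.811, Coastal 4.805, Highland 7.070, Lowland 7.303, South 3.183.
Rounding down: West 7, Central 6, East 7, Coastal 4, Highland 7, Lowland 7, South 3 (total 41).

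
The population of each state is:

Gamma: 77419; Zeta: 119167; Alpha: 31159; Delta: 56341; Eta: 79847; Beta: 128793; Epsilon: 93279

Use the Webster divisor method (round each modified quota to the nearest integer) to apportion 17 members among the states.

Standard divisor 586005/17 ≈ 34470.882; standard quotas: Gamma 2.246, Zeta 3.457, Alpha 0.904, Delta 1.634, Eta 2.316, Beta 3.736, Epsilon 2.706.
Rounding to the nearest integer gives Gamma 2, Zeta 3, Alpha 1, Delta 2, Eta 2, Beta 4, Epsilon 3 — total 17, matching the house size, so no adjustment is needed.

Gamma: 2; Zeta: 3; Alpha: 1; Delta: 2; Eta: 2; Beta: 4; Epsilon: 3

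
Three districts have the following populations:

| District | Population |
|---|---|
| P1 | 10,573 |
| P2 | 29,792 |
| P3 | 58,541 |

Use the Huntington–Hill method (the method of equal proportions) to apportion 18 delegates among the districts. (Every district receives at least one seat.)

With divisor 5510: modified quotas P1 1.919, P2 5.407, P3 10.625.
Geometric-mean thresholds: P1 √(1·2)=1.414, P2 √(5·6)=5.477, P3 √(10·11)=10.488.
Each quota rounded against its threshold gives P1 2, P2 5, P3 11 (total 18).

P1 2, P2 5, P3 11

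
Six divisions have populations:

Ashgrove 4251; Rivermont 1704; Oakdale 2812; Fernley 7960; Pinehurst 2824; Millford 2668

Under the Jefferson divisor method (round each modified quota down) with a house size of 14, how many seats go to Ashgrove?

Standard divisor 22219/14 ≈ 1587.071; standard quotas: Ashgrove 2.679, Rivermont 1.074, Oakdale 1.772, Fernley 5.016, Pinehurst 1.779, Millford 1.681.
Rounding down gives 2, 1, 1, 5, 1, 1 = 11 seats, so the divisor must be adjusted.
With modified divisor 1370: modified quotas Ashgrove 3.103, Rivermont 1.244, Oakdale 2.053, Fernley 5.810, Pinehurst 2.061, Millford 1.947.
Rounding down: Ashgrove 3, Rivermont 1, Oakdale 2, Fernley 5, Pinehurst 2, Millford 1 (total 14).
Ashgrove receives 3.

3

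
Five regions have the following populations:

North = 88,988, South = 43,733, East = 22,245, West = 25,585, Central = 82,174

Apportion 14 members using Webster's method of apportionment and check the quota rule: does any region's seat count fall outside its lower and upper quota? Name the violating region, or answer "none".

Standard quotas: North 4.742, South 2.330, East 1.185, West 1.363, Central 4.379.
Webster allocation: North 5, South 2, East 1, West 1, Central 5.
Every allocation lies between the lower and upper quota.

none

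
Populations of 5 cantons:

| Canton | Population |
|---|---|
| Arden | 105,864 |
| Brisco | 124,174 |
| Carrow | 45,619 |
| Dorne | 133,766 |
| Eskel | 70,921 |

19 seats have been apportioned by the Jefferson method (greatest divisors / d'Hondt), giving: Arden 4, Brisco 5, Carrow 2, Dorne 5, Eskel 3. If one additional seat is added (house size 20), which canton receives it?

Dorne

Priority for the next seat is population ÷ (current seats + 1).
Priorities: Arden 21172.800, Brisco 20695.667, Carrow 15206.333, Dorne 22294.333, Eskel 17730.250.
Highest priority: Dorne.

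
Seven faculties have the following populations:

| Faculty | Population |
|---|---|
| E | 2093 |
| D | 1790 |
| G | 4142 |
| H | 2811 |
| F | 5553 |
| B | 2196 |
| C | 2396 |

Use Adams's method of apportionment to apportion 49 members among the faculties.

E=5, D=4, G=9, H=7, F=13, B=5, C=6

Standard divisor 20981/49 ≈ 428.184; standard quotas: E 4.888, D 4.180, G 9.673, H 6.565, F 12.969, B 5.129, C 5.596.
Rounding up gives 5, 5, 10, 7, 13, 6, 6 = 52 seats, so the divisor must be adjusted.
With modified divisor 461.5: modified quotas E 4.535, D 3.879, G 8.975, H 6.091, F 12.033, B 4.758, C 5.192.
Rounding up: E 5, D 4, G 9, H 7, F 13, B 5, C 6 (total 49).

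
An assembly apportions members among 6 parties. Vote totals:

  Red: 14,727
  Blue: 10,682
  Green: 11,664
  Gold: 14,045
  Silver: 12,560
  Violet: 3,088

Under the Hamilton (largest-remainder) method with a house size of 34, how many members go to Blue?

The standard divisor is 66766/34 ≈ 1963.706.
Standard quotas: Red 7.4996, Blue 5.4397, Green 5.9398, Gold 7.1523, Silver 6.3961, Violet 1.5725.
Lower quotas: Red 7, Blue 5, Green 5, Gold 7, Silver 6, Violet 1 (sum 31, leaving 3 seats).
Remainders in descending order: Green 0.9398, Violet 0.5725, Red 0.4996, Blue 0.4397, Silver 0.3961, Gold 0.1523.
Largest remainders: Green, Violet, Red receive the extra seats.
Blue receives 5.

5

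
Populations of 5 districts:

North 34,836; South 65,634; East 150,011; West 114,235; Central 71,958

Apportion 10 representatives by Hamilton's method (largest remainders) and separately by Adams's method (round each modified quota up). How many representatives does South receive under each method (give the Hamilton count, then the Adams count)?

1 and 2

Hamilton: North 1, South 1, East 3, West 3, Central 2.
Adams: North 1, South 2, East 3, West 2, Central 2.
South gets 1 under Hamilton and 2 under Adams.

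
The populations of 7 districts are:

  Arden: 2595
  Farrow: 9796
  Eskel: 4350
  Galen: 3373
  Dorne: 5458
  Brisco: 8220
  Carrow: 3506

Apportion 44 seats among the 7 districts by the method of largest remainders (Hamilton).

Arden=3, Farrow=12, Eskel=5, Galen=4, Dorne=6, Brisco=10, Carrow=4

Total 37298; standard divisor 37298/44 ≈ 847.682.
Standard quotas: Arden 3.0613, Farrow 11.5562, Eskel 5.1316, Galen 3.9791, Dorne 6.4387, Brisco 9.6970, Carrow 4.1360.
Lower quotas: Arden 3, Farrow 11, Eskel 5, Galen 3, Dorne 6, Brisco 9, Carrow 4 (sum 41, leaving 3 seats).
Remainders in descending order: Galen 0.9791, Brisco 0.6970, Farrow 0.5562, Dorne 0.4387, Carrow 0.1360, Eskel 0.1316, Arden 0.0613.
Largest remainders: Galen, Brisco, Farrow receive the extra seats.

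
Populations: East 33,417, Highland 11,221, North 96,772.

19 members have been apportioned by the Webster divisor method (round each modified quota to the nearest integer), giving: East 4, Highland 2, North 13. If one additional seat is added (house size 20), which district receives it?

East

Priority for the next seat is population ÷ (current seats + 0.5).
Priorities: East 7426.000, Highland 4488.400, North 7168.296.
Highest priority: East.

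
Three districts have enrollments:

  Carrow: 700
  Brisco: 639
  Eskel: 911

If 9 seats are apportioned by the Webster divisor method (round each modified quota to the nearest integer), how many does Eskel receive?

4

Standard divisor 2250/9 ≈ 250; standard quotas: Carrow 2.800, Brisco 2.556, Eskel 3.644.
Rounding to the nearest integer gives 3, 3, 4 = 10 seats, so the divisor must be adjusted.
With modified divisor 258: modified quotas Carrow 2.713, Brisco 2.477, Eskel 3.531.
Rounding to the nearest integer: Carrow 3, Brisco 2, Eskel 4 (total 9).
Eskel receives 4.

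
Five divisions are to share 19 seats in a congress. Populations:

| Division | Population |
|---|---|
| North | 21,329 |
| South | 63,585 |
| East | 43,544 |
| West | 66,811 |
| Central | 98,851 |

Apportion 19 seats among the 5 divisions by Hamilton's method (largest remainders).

Standard divisor: 294120 ÷ 19 = 15480.
Standard quotas: North 1.3778, South 4.1076, East 2.8129, West 4.3160, Central 6.3857.
Lower quotas: North 1, South 4, East 2, West 4, Central 6 (sum 17, leaving 2 seats).
Remainders in descending order: East 0.8129, Central 0.3857, North 0.3778, West 0.3160, South 0.1076.
Largest remainders: East, Central receive the extra seats.

North: 1, South: 4, East: 3, West: 4, Central: 7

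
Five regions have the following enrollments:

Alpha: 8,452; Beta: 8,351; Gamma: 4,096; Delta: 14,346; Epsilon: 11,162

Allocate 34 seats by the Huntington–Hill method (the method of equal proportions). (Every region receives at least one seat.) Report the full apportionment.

With divisor 1342: modified quotas Alpha 6.298, Beta 6.223, Gamma 3.052, Delta 10.690, Epsilon 8.317.
Geometric-mean thresholds: Alpha √(6·7)=6.481, Beta √(6·7)=6.481, Gamma √(3·4)=3.464, Delta √(10·11)=10.488, Epsilon √(8·9)=8.485.
Each quota rounded against its threshold gives Alpha 6, Beta 6, Gamma 3, Delta 11, Epsilon 8 (total 34).

Alpha 6, Beta 6, Gamma 3, Delta 11, Epsilon 8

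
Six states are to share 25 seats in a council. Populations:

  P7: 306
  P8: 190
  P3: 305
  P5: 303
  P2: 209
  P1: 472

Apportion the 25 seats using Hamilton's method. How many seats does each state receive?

P7: 4; P8: 3; P3: 4; P5: 4; P2: 3; P1: 7

Total 1785; standard divisor 1785/25 ≈ 71.4.
Standard quotas: P7 4.286, P8 2.661, P3 4.272, P5 4.244, P2 2.927, P1 6.611.
Lower quotas: P7 4, P8 2, P3 4, P5 4, P2 2, P1 6 (sum 22, leaving 3 seats).
Remainders in descending order: P2 0.927, P8 0.661, P1 0.611, P7 0.286, P3 0.272, P5 0.244.
Largest remainders: P2, P8, P1 receive the extra seats.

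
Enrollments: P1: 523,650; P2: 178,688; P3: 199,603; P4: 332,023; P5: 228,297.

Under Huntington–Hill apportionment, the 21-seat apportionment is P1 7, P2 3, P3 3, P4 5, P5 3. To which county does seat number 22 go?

Priority for the next seat is population ÷ (√(s·(s+1))).
Priorities: P1 69975.675, P2 51582.782, P3 57620.423, P4 60618.829, P5 65903.667.
Highest priority: P1.

P1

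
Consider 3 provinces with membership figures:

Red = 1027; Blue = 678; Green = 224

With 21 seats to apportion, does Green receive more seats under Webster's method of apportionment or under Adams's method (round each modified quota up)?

Webster: Red 11, Blue 8, Green 2.
Adams: Red 11, Blue 7, Green 3.
Green gets 2 under Webster and 3 under Adams.

Adams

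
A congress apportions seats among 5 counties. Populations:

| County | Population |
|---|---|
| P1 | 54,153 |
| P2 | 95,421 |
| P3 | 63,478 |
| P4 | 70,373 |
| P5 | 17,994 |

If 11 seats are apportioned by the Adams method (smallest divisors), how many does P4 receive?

3

Standard divisor 301419/11 ≈ 27401.727; standard quotas: P1 1.976, P2 3.482, P3 2.317, P4 2.568, P5 0.657.
Rounding up gives 2, 4, 3, 3, 1 = 13 seats, so the divisor must be adjusted.
With modified divisor 33500: modified quotas P1 1.617, P2 2.848, P3 1.895, P4 2.101, P5 0.537.
Rounding up: P1 2, P2 3, P3 2, P4 3, P5 1 (total 11).
P4 receives 3.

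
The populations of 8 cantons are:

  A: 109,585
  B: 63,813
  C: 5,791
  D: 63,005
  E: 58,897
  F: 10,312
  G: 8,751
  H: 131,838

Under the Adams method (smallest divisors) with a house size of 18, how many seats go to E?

2

Standard divisor 451992/18 ≈ 25110.667; standard quotas: A 4.364, B 2.541, C 0.231, D 2.509, E 2.345, F 0.411, G 0.348, H 5.250.
Rounding up gives 5, 3, 1, 3, 3, 1, 1, 6 = 23 seats, so the divisor must be adjusted.
With modified divisor 32400: modified quotas A 3.382, B 1.970, C 0.179, D 1.945, E 1.818, F 0.318, G 0.270, H 4.069.
Rounding up: A 4, B 2, C 1, D 2, E 2, F 1, G 1, H 5 (total 18).
E receives 2.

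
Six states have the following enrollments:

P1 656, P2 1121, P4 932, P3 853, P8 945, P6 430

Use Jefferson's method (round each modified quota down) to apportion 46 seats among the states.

P1 6, P2 10, P4 9, P3 8, P8 9, P6 4

Standard divisor 4937/46 ≈ 107.326; standard quotas: P1 6.112, P2 10.445, P4 8.684, P3 7.948, P8 8.805, P6 4.006.
Rounding down gives 6, 10, 8, 7, 8, 4 = 43 seats, so the divisor must be adjusted.
With modified divisor 103: modified quotas P1 6.369, P2 10.883, P4 9.049, P3 8.282, P8 9.175, P6 4.175.
Rounding down: P1 6, P2 10, P4 9, P3 8, P8 9, P6 4 (total 46).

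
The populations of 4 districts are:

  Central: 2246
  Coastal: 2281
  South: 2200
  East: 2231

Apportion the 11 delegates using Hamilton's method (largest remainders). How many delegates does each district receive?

The standard divisor is 8958/11 ≈ 814.364.
Standard quotas: Central 2.758, Coastal 2.801, South 2.701, East 2.740.
Lower quotas: Central 2, Coastal 2, South 2, East 2 (sum 8, leaving 3 seats).
Remainders in descending order: Coastal 0.801, Central 0.758, East 0.740, South 0.701.
The surplus seats go to Coastal, Central, East.

Central 3, Coastal 3, South 2, East 3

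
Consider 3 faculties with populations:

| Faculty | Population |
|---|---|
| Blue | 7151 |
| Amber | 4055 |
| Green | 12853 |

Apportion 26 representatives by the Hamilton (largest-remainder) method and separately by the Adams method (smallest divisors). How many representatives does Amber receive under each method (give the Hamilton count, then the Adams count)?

Hamilton: Blue 8, Amber 4, Green 14.
Adams: Blue 8, Amber 5, Green 13.
Amber gets 4 under Hamilton and 5 under Adams.

4 and 5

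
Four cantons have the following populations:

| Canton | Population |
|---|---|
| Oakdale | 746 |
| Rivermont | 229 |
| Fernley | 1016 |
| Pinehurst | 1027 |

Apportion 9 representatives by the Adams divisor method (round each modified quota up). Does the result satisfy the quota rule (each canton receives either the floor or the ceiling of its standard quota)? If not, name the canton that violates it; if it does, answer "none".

none

Standard quotas: Oakdale 2.225, Rivermont 0.683, Fernley 3.030, Pinehurst 3.063.
Adams allocation: Oakdale 2, Rivermont 1, Fernley 3, Pinehurst 3.
Every allocation lies between the lower and upper quota.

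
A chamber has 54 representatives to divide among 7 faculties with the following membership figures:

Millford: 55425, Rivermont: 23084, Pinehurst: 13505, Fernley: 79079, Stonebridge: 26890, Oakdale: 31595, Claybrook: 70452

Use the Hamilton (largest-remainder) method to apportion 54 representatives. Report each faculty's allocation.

Millford=10, Rivermont=4, Pinehurst=2, Fernley=14, Stonebridge=5, Oakdale=6, Claybrook=13

Standard divisor: 300030 ÷ 54 ≈ 5556.111.
Standard quotas: Millford 9.9755, Rivermont 4.1547, Pinehurst 2.4307, Fernley 14.2328, Stonebridge 4.8397, Oakdale 5.6865, Claybrook 12.6801.
Lower quotas: Millford 9, Rivermont 4, Pinehurst 2, Fernley 14, Stonebridge 4, Oakdale 5, Claybrook 12 (sum 50, leaving 4 seats).
Remainders in descending order: Millford 0.9755, Stonebridge 0.8397, Oakdale 0.6865, Claybrook 0.6801, Pinehurst 0.4307, Fernley 0.2328, Rivermont 0.1547.
The surplus seats go to Millford, Stonebridge, Oakdale, Claybrook.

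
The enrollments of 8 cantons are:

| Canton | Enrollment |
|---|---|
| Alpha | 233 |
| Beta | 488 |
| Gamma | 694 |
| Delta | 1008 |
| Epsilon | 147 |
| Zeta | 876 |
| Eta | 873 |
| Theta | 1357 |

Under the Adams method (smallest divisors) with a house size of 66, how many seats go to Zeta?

10

Standard divisor 5676/66 ≈ 86; standard quotas: Alpha 2.709, Beta 5.674, Gamma 8.070, Delta 11.721, Epsilon 1.709, Zeta 10.186, Eta 10.151, Theta 15.779.
Rounding up gives 3, 6, 9, 12, 2, 11, 11, 16 = 70 seats, so the divisor must be adjusted.
With modified divisor 91: modified quotas Alpha 2.560, Beta 5.363, Gamma 7.626, Delta 11.077, Epsilon 1.615, Zeta 9.626, Eta 9.593, Theta 14.912.
Rounding up: Alpha 3, Beta 6, Gamma 8, Delta 12, Epsilon 2, Zeta 10, Eta 10, Theta 15 (total 66).
Zeta receives 10.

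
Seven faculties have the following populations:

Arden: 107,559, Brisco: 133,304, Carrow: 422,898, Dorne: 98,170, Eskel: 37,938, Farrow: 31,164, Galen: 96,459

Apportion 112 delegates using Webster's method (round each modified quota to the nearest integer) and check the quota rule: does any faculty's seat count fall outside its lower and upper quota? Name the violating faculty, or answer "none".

Carrow

Standard quotas: Arden 12.988, Brisco 16.097, Carrow 51.067, Dorne 11.855, Eskel 4.581, Farrow 3.763, Galen 11.648.
Webster allocation: Arden 13, Brisco 16, Carrow 50, Dorne 12, Eskel 5, Farrow 4, Galen 12.
Carrow has quota 51.067 (lower 51, upper 52) but receives 50 — outside the quota interval.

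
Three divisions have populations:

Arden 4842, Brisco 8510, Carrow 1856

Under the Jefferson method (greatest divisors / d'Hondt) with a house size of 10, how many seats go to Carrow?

1

Standard divisor 15208/10 ≈ 1520.8; standard quotas: Arden 3.184, Brisco 5.596, Carrow 1.220.
Rounding down gives 3, 5, 1 = 9 seats, so the divisor must be adjusted.
With modified divisor 1300: modified quotas Arden 3.725, Brisco 6.546, Carrow 1.428.
Rounding down: Arden 3, Brisco 6, Carrow 1 (total 10).
Carrow receives 1.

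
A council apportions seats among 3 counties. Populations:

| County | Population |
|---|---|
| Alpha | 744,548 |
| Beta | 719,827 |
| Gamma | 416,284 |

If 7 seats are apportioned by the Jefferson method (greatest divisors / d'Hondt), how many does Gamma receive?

Standard divisor 1880659/7 ≈ 268665.571; standard quotas: Alpha 2.771, Beta 2.679, Gamma 1.549.
Rounding down gives 2, 2, 1 = 5 seats, so the divisor must be adjusted.
With modified divisor 224000: modified quotas Alpha 3.324, Beta 3.214, Gamma 1.858.
Rounding down: Alpha 3, Beta 3, Gamma 1 (total 7).
Gamma receives 1.

1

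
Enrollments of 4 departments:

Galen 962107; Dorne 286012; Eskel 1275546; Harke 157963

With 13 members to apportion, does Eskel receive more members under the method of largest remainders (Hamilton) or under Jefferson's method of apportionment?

Jefferson

Hamilton: Galen 5, Dorne 1, Eskel 6, Harke 1.
Jefferson: Galen 5, Dorne 1, Eskel 7, Harke 0.
Eskel gets 6 under Hamilton and 7 under Jefferson.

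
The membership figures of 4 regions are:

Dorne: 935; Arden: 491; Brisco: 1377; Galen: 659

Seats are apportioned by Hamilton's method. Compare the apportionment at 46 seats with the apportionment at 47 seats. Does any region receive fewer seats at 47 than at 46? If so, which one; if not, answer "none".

At 46 seats: Dorne 12, Arden 7, Brisco 18, Galen 9.
At 47 seats: Dorne 13, Arden 6, Brisco 19, Galen 9.
Arden drops from 7 to 6.

Arden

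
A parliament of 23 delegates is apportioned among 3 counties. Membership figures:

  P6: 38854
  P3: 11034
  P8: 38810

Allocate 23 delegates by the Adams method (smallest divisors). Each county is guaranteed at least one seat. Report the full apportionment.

Standard divisor 88698/23 ≈ 3856.435; standard quotas: P6 10.075, P3 2.861, P8 10.064.
Rounding up gives 11, 3, 11 = 25 seats, so the divisor must be adjusted.
With modified divisor 4100: modified quotas P6 9.477, P3 2.691, P8 9.466.
Rounding up: P6 10, P3 3, P8 10 (total 23).

P6 10, P3 3, P8 10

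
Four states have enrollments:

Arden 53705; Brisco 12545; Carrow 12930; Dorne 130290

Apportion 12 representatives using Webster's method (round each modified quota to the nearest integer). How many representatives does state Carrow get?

1

Standard divisor 209470/12 ≈ 17455.833; standard quotas: Arden 3.077, Brisco 0.719, Carrow 0.741, Dorne 7.464.
Rounding to the nearest integer gives Arden 3, Brisco 1, Carrow 1, Dorne 7 — total 12, matching the house size, so no adjustment is needed.
Carrow receives 1.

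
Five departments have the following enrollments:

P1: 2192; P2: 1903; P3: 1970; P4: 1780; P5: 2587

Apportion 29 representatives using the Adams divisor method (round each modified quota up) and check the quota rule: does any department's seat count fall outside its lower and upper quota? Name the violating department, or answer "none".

Standard quotas: P1 6.094, P2 5.290, P3 5.476, P4 4.948, P5 7.192.
Adams allocation: P1 6, P2 5, P3 6, P4 5, P5 7.
Every allocation lies between the lower and upper quota.

none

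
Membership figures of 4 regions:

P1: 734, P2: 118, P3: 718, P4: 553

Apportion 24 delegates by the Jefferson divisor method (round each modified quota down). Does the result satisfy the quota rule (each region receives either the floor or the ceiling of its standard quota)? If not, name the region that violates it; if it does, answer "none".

none

Standard quotas: P1 8.298, P2 1.334, P3 8.117, P4 6.252.
Jefferson allocation: P1 9, P2 1, P3 8, P4 6.
Every allocation lies between the lower and upper quota.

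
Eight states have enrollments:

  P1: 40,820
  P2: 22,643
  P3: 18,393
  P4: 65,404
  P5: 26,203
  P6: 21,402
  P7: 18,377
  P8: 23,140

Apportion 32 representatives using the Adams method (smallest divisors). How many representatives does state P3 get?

Standard divisor 236382/32 ≈ 7386.938; standard quotas: P1 5.526, P2 3.065, P3 2.490, P4 8.854, P5 3.547, P6 2.897, P7 2.488, P8 3.133.
Rounding up gives 6, 4, 3, 9, 4, 3, 3, 4 = 36 seats, so the divisor must be adjusted.
With modified divisor 8500: modified quotas P1 4.802, P2 2.664, P3 2.164, P4 7.695, P5 3.083, P6 2.518, P7 2.162, P8 2.722.
Rounding up: P1 5, P2 3, P3 3, P4 8, P5 4, P6 3, P7 3, P8 3 (total 32).
P3 receives 3.

3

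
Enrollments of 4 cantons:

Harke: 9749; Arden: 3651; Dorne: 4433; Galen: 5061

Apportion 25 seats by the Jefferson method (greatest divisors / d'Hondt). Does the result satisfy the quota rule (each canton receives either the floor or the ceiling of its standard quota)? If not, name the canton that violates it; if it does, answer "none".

Standard quotas: Harke 10.646, Arden 3.987, Dorne 4.841, Galen 5.527.
Jefferson allocation: Harke 11, Arden 4, Dorne 5, Galen 5.
Every allocation lies between the lower and upper quota.

none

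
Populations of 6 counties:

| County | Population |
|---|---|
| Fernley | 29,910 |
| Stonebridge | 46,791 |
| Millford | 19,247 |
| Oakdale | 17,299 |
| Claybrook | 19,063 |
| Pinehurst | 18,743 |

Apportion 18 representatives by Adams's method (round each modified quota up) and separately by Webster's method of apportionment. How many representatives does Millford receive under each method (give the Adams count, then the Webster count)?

3 and 2

Adams: Fernley 4, Stonebridge 5, Millford 3, Oakdale 2, Claybrook 2, Pinehurst 2.
Webster: Fernley 4, Stonebridge 6, Millford 2, Oakdale 2, Claybrook 2, Pinehurst 2.
Millford gets 3 under Adams and 2 under Webster.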